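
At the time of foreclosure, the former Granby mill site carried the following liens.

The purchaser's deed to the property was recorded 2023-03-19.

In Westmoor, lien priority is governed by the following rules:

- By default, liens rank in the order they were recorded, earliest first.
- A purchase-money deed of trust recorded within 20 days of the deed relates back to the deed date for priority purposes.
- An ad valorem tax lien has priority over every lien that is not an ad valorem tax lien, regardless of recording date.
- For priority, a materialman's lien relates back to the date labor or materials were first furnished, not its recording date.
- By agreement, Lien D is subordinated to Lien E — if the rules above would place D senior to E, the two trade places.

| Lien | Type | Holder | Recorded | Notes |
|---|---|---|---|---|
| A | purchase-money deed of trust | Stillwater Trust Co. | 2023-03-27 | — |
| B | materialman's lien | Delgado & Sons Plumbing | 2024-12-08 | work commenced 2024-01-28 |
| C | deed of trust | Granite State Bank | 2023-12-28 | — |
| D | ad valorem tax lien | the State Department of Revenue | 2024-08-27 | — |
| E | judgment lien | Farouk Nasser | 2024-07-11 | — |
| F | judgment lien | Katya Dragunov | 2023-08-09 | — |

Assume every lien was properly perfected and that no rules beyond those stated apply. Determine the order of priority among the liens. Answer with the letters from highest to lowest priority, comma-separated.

E, A, F, C, B, D

First, effective dates: A was recorded within the 20-day window, so its effective date is the deed date 2023-03-19; B's effective date is 2024-01-28, when work began.
D is an ad valorem tax lien, so it outranks all other liens regardless of date.
The other liens, earliest effective date first: A (2023-03-19), F (2023-08-09), C (2023-12-28), B (2024-01-28), E (2024-07-11).
D is senior to E before the subordination, so the two trade places.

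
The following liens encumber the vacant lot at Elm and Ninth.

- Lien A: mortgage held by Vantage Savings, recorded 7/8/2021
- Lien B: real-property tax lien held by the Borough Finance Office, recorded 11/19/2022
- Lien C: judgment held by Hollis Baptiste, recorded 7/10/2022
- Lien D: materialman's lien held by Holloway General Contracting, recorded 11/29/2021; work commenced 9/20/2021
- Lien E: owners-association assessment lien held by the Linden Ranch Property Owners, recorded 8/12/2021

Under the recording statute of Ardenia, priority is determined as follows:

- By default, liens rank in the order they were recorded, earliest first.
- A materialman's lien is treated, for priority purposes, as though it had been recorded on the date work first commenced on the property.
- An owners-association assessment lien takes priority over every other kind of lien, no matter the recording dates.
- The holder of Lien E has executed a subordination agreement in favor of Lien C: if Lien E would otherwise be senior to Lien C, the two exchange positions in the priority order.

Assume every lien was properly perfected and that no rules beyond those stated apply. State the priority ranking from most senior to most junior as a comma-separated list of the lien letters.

Adjusting effective dates: D is treated as recorded 9/20/2021, the work-commencement date.
E, as an owners-association assessment lien, has superpriority and ranks first.
Among the remaining liens, by effective date: A (7/8/2021), D (9/20/2021), C (7/10/2022), B (11/19/2022).
E would otherwise be senior to C, so under the subordination agreement E and C exchange positions.

C, A, D, E, B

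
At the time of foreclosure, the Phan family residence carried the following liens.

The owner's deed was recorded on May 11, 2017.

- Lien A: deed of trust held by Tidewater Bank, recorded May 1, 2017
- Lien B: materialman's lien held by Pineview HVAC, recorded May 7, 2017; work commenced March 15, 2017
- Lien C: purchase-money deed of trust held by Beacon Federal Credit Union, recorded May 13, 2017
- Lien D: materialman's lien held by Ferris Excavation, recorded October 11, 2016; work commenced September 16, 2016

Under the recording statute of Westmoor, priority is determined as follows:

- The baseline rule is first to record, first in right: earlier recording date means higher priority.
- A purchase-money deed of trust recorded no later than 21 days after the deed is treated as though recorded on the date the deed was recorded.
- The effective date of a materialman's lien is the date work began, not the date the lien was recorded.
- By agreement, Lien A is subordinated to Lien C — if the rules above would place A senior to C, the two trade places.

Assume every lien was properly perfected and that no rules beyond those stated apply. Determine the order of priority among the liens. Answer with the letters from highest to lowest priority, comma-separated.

First, effective dates: B is treated as recorded March 15, 2017, the work-commencement date; C's effective date is the deed date, May 11, 2017; D is treated as recorded September 16, 2016, the work-commencement date.
By effective date, earliest first: D (September 16, 2016), B (March 15, 2017), A (May 1, 2017), C (May 11, 2017).
A would otherwise be senior to C, so under the subordination agreement A and C exchange positions.

D, B, C, A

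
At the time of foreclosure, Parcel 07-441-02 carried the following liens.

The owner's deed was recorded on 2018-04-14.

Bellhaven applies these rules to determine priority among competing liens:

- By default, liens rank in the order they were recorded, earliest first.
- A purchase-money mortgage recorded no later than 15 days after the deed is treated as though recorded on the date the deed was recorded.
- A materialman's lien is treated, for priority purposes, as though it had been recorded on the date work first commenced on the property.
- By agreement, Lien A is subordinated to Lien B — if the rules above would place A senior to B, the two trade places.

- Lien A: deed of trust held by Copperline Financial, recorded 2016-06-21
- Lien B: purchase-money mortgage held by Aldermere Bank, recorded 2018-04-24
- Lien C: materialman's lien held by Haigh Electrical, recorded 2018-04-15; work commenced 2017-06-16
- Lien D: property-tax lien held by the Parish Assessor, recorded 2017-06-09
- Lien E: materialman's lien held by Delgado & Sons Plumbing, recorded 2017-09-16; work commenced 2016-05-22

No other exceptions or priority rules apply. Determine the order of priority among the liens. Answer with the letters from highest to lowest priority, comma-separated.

First, effective dates: B's effective date is the deed date, 2018-04-14; C relates back to 2017-06-16 (work commenced); E is treated as recorded 2016-05-22, the work-commencement date.
Sorted by effective date: E (2016-05-22), A (2016-06-21), D (2017-06-09), C (2017-06-16), B (2018-04-14).
Because A would otherwise rank above B, the subordination swaps them.

E, B, D, C, A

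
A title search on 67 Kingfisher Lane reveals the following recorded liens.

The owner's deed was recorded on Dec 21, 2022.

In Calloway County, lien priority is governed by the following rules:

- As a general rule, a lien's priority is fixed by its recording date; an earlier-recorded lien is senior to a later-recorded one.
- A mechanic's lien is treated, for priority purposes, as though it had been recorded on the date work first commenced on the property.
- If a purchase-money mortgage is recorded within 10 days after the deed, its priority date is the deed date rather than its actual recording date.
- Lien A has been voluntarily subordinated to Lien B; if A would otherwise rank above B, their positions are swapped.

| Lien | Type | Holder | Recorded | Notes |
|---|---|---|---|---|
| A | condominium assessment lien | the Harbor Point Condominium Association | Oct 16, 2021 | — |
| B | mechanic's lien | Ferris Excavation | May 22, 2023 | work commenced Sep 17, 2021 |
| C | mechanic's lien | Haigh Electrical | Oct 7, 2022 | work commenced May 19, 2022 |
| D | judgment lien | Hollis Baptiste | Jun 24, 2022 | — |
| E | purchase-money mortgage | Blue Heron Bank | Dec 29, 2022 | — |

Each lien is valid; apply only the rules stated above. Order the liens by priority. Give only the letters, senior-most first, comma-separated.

B, A, C, D, E

Adjusting effective dates: B relates back to Sep 17, 2021 (work commenced); C relates back to May 19, 2022 (work commenced); E relates back to the deed date Dec 21, 2022.
By effective date: B (Sep 17, 2021), A (Oct 16, 2021), C (May 19, 2022), D (Jun 24, 2022), E (Dec 21, 2022).
A already ranks below B; the subordination has no effect.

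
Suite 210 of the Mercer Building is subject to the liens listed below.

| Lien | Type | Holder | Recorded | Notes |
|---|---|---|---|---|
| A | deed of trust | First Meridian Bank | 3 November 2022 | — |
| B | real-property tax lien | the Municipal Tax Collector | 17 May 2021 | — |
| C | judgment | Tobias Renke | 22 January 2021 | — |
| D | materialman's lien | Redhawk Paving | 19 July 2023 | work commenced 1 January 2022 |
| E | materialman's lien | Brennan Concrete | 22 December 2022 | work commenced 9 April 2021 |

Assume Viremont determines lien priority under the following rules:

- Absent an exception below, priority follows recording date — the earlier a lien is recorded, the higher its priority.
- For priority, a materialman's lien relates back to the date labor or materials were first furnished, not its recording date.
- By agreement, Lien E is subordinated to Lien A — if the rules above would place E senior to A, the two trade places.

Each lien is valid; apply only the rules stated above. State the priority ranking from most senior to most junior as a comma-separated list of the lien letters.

C, A, B, D, E

First, effective dates: D's effective date is 1 January 2022, when work began; E is treated as recorded 9 April 2021, the work-commencement date.
Sorted by effective date: C (22 January 2021), E (9 April 2021), B (17 May 2021), D (1 January 2022), A (3 November 2022).
E would otherwise be senior to A, so under the subordination agreement E and A exchange positions.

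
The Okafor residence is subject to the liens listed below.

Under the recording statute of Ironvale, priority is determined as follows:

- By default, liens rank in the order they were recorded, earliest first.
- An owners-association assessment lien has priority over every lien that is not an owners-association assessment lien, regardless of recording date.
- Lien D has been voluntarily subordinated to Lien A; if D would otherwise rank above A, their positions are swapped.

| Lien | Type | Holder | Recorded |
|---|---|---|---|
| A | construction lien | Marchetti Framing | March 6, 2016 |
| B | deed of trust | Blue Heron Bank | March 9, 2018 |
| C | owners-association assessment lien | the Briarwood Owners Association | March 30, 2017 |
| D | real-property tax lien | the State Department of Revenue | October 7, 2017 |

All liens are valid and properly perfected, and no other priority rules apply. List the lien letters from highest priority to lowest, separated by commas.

As an owners-association assessment lien, C is senior to every other lien.
Among the remaining liens, by effective date: A (March 6, 2016), D (October 7, 2017), B (March 9, 2018).
D is already junior to A, so the subordination agreement changes nothing.

C, A, D, B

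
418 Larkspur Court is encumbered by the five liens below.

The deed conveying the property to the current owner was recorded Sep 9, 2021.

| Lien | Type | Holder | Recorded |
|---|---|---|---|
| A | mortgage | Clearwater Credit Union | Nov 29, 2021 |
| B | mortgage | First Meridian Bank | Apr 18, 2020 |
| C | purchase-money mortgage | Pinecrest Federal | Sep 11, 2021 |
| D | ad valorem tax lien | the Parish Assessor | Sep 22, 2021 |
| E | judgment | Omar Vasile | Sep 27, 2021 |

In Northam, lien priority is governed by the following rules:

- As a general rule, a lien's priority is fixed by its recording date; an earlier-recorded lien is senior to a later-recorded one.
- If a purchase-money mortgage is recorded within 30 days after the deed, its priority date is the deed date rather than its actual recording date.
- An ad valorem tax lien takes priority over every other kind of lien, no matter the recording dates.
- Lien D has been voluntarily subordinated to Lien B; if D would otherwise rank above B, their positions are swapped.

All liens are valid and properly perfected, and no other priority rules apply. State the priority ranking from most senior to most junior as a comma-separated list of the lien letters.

B, D, C, E, A

First, effective dates: C relates back to the deed date Sep 9, 2021.
D is an ad valorem tax lien and takes priority over every other lien.
Among the remaining liens, by effective date: B (Apr 18, 2020), C (Sep 9, 2021), E (Sep 27, 2021), A (Nov 29, 2021).
Because D would otherwise rank above B, the subordination swaps them.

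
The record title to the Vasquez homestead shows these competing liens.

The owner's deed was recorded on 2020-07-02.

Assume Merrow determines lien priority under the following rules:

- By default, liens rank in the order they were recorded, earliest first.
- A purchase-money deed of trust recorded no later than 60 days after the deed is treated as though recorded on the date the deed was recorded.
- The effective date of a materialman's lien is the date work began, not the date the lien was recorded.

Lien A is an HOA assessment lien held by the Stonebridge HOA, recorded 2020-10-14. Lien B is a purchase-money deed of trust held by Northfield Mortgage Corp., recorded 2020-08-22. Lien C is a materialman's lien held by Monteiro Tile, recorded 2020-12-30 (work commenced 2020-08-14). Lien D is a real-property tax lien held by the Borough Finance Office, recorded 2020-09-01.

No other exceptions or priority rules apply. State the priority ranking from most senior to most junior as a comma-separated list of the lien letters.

B, C, D, A

First, effective dates: B's effective date is the deed date, 2020-07-02; C's effective date is 2020-08-14, when work began.
Sorted by effective date: B (2020-07-02), C (2020-08-14), D (2020-09-01), A (2020-10-14).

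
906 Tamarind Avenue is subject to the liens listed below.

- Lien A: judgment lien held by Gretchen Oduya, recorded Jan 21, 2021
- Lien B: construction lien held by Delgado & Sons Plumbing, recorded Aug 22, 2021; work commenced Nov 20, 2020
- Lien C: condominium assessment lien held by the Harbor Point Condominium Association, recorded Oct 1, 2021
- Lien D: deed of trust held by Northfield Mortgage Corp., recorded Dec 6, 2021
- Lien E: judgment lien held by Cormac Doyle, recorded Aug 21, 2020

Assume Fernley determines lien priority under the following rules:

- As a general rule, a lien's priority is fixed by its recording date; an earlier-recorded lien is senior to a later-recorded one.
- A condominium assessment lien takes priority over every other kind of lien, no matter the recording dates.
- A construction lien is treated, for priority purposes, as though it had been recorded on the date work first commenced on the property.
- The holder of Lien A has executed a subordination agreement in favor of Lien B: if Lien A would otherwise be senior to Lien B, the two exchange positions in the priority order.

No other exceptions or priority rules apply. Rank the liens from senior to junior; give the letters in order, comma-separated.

C, E, B, A, D

Adjusting effective dates: B is treated as recorded Nov 20, 2020, the work-commencement date.
C, as a condominium assessment lien, has superpriority and ranks first.
Remaining liens by effective date: E (Aug 21, 2020), B (Nov 20, 2020), A (Jan 21, 2021), D (Dec 6, 2021).
A already ranks below B; the subordination has no effect.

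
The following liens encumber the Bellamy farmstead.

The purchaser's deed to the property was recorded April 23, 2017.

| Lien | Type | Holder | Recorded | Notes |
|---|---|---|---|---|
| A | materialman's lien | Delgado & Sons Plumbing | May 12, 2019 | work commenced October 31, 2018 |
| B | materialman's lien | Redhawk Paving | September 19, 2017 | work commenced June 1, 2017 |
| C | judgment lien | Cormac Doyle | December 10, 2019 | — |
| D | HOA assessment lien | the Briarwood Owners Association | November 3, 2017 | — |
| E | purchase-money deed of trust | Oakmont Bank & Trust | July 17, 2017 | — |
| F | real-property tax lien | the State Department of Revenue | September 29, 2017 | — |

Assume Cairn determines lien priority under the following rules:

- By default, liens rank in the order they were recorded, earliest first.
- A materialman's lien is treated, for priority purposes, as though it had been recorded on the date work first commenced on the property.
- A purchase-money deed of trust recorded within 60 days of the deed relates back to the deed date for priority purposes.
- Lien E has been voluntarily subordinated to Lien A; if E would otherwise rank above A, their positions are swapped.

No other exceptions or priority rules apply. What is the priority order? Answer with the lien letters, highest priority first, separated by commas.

B, A, F, D, E, C

Effective dates after the stated exceptions: A's effective date is October 31, 2018, when work began; B is treated as recorded June 1, 2017, the work-commencement date; E missed the 60-day window (85 days after the deed), so its recording date stands.
By effective date: B (June 1, 2017), E (July 17, 2017), F (September 29, 2017), D (November 3, 2017), A (October 31, 2018), C (December 10, 2019).
E is senior to A before the subordination, so the two trade places.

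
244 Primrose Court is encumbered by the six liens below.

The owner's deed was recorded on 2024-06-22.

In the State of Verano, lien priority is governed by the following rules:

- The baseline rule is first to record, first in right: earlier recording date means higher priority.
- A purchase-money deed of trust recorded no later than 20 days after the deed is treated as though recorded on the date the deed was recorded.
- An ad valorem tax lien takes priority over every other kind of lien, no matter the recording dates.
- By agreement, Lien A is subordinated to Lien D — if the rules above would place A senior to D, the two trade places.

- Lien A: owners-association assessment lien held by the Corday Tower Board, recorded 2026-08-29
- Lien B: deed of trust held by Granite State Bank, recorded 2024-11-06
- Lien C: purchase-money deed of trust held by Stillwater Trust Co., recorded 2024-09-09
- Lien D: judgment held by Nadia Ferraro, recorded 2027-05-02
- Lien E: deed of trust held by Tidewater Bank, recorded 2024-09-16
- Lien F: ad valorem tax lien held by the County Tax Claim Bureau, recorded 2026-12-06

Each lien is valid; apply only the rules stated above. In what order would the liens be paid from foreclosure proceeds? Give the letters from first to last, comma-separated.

First, effective dates: C missed the 20-day window (79 days after the deed), so its recording date stands.
F, as an ad valorem tax lien, has superpriority and ranks first.
Remaining liens by effective date: C (2024-09-09), E (2024-09-16), B (2024-11-06), A (2026-08-29), D (2027-05-02).
The subordination applies — A was senior to D — so A and D swap.

F, C, E, B, D, A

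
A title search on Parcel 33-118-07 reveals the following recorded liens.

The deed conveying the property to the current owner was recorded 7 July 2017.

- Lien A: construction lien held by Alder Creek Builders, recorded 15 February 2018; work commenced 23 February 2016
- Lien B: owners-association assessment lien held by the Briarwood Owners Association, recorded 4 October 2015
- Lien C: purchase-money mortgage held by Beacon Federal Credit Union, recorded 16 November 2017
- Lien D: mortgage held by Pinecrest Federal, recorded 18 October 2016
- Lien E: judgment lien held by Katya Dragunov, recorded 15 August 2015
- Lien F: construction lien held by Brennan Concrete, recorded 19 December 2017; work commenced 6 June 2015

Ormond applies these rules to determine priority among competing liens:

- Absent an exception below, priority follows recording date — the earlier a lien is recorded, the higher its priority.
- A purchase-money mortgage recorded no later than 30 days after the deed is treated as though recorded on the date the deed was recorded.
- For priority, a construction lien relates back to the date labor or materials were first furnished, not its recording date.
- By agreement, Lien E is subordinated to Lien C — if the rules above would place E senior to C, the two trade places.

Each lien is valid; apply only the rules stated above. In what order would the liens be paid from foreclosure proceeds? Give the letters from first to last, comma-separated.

First, effective dates: A is treated as recorded 23 February 2016, the work-commencement date; C was recorded 132 days after the deed — beyond 30 days — so no relation-back applies; F's effective date is 6 June 2015, when work began.
Sorted by effective date: F (6 June 2015), E (15 August 2015), B (4 October 2015), A (23 February 2016), D (18 October 2016), C (16 November 2017).
Because E would otherwise rank above C, the subordination swaps them.

F, C, B, A, D, E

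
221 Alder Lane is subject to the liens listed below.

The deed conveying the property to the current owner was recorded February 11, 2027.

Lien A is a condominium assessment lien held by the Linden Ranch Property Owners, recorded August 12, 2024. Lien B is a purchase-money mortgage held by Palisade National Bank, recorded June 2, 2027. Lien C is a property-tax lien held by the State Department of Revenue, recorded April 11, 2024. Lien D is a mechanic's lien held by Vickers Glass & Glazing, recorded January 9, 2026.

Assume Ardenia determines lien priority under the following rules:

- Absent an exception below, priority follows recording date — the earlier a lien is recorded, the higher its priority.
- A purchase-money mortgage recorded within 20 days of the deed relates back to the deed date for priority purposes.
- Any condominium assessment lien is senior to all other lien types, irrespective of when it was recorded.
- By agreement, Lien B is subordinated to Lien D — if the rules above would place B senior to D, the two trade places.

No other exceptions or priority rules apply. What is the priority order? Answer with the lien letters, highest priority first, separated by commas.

Effective dates: B missed the 20-day window (111 days after the deed), so its recording date stands.
A is a condominium assessment lien, so it outranks all other liens regardless of date.
Remaining liens by effective date: C (April 11, 2024), D (January 9, 2026), B (June 2, 2027).
B already ranks below D; the subordination has no effect.

A, C, D, B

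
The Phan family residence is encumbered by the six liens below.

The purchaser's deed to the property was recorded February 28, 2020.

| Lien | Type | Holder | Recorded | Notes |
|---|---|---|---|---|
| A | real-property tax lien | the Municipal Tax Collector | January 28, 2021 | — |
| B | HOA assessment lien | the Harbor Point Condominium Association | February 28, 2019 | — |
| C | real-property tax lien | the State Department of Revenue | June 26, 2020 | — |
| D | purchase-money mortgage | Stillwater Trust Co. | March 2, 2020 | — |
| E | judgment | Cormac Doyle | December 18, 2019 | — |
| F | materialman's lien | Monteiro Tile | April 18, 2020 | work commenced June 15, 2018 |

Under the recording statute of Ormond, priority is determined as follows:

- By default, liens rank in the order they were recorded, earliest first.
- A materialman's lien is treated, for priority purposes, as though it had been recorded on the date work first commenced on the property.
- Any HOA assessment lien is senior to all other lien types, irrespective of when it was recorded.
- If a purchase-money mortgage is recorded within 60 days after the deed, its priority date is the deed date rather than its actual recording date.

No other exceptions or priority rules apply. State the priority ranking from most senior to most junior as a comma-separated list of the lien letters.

Adjusting effective dates: D's effective date is the deed date, February 28, 2020; F's effective date is June 15, 2018, when work began.
B is an HOA assessment lien, so it outranks all other liens regardless of date.
The other liens, earliest effective date first: F (June 15, 2018), E (December 18, 2019), D (February 28, 2020), C (June 26, 2020), A (January 28, 2021).

B, F, E, D, C, A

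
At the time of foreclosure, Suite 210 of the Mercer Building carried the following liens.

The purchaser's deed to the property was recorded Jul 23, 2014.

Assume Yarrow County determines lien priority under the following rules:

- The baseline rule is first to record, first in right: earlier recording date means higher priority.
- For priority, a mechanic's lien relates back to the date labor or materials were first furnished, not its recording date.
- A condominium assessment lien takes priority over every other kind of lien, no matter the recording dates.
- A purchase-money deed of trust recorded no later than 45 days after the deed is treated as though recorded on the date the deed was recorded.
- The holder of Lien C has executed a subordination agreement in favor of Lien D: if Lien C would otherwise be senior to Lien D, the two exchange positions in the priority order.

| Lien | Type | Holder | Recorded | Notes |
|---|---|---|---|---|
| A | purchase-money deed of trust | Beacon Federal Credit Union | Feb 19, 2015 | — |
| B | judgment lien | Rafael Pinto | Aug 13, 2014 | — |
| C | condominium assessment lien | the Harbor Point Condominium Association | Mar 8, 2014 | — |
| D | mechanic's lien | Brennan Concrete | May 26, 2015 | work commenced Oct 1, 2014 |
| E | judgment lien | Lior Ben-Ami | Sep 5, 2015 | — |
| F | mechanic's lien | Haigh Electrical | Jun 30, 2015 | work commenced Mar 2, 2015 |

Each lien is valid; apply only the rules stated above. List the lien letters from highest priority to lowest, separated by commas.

D, B, C, A, F, E

Effective dates after the stated exceptions: A was recorded 211 days after the deed — beyond 45 days — so no relation-back applies; D is treated as recorded Oct 1, 2014, the work-commencement date; F relates back to Mar 2, 2015 (work commenced).
C is a condominium assessment lien, so it outranks all other liens regardless of date.
Among the remaining liens, by effective date: B (Aug 13, 2014), D (Oct 1, 2014), A (Feb 19, 2015), F (Mar 2, 2015), E (Sep 5, 2015).
Because C would otherwise rank above D, the subordination swaps them.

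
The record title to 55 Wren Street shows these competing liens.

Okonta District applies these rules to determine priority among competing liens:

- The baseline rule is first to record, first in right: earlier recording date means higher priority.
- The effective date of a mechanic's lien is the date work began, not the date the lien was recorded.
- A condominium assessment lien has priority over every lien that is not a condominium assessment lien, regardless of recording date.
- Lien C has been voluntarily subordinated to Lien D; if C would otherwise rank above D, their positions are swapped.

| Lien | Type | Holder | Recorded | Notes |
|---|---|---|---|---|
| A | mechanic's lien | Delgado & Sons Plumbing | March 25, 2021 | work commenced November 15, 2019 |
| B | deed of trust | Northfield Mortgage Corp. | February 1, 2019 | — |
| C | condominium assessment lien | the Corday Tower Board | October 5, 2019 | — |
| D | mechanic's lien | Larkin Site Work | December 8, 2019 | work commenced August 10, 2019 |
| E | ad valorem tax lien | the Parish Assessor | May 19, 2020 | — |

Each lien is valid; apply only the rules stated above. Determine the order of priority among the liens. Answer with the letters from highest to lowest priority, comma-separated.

D, B, C, A, E

Effective dates: A's effective date is November 15, 2019, when work began; D's effective date is August 10, 2019, when work began.
C is a condominium assessment lien, so it outranks all other liens regardless of date.
Remaining liens by effective date: B (February 1, 2019), D (August 10, 2019), A (November 15, 2019), E (May 19, 2020).
The subordination applies — C was senior to D — so C and D swap.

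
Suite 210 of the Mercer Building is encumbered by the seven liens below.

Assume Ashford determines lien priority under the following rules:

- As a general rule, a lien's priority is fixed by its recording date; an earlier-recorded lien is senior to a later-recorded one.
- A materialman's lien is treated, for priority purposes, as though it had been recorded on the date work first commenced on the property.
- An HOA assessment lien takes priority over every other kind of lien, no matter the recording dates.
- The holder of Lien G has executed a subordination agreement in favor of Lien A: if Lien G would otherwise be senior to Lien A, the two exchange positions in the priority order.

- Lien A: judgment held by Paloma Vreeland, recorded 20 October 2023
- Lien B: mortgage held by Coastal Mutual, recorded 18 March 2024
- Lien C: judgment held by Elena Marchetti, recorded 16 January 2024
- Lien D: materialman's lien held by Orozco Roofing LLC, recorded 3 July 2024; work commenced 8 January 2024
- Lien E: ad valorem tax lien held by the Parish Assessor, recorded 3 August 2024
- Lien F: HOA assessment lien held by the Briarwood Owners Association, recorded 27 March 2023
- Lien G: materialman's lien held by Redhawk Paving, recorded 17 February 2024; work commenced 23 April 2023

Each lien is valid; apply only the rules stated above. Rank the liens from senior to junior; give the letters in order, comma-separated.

Effective dates: D is treated as recorded 8 January 2024, the work-commencement date; G's effective date is 23 April 2023, when work began.
F, as an HOA assessment lien, has superpriority and ranks first.
Ordering the rest by effective date: G (23 April 2023), A (20 October 2023), D (8 January 2024), C (16 January 2024), B (18 March 2024), E (3 August 2024).
Because G would otherwise rank above A, the subordination swaps them.

F, A, G, D, C, B, E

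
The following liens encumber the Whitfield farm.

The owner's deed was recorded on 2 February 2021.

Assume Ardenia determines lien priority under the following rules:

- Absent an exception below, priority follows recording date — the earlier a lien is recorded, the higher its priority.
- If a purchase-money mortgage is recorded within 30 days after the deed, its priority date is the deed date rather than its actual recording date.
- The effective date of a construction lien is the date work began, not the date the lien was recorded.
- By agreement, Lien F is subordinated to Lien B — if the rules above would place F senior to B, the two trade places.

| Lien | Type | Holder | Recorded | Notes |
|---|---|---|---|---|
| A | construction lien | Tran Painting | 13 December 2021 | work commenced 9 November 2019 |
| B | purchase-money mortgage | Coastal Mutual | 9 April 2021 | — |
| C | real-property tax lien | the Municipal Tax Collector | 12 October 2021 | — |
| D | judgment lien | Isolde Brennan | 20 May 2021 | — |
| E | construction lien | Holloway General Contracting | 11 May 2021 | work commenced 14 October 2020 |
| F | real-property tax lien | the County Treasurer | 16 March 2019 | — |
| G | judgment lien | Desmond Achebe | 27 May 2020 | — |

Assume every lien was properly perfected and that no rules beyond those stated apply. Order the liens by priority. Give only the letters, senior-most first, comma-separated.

Effective dates after the stated exceptions: A's effective date is 9 November 2019, when work began; B was recorded 66 days after the deed — beyond 30 days — so no relation-back applies; E is treated as recorded 14 October 2020, the work-commencement date.
By effective date, earliest first: F (16 March 2019), A (9 November 2019), G (27 May 2020), E (14 October 2020), B (9 April 2021), D (20 May 2021), C (12 October 2021).
F is senior to B before the subordination, so the two trade places.

B, A, G, E, F, D, C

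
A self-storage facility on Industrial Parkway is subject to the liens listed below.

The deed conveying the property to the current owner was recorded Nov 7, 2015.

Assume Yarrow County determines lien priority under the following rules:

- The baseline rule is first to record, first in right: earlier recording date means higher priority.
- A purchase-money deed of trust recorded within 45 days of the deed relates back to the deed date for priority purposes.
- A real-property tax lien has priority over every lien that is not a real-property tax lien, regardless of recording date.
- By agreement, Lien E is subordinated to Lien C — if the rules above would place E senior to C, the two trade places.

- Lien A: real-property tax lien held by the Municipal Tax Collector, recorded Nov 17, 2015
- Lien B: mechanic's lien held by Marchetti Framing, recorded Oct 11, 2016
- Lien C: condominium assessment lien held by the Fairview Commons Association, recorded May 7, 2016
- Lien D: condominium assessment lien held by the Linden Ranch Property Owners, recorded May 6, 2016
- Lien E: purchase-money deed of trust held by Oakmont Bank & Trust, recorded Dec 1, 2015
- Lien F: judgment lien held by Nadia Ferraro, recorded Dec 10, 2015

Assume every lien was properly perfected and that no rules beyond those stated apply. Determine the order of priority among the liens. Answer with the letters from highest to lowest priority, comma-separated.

First, effective dates: E was recorded within the 45-day window, so its effective date is the deed date Nov 7, 2015.
A, as a real-property tax lien, has superpriority and ranks first.
Ordering the rest by effective date: E (Nov 7, 2015), F (Dec 10, 2015), D (May 6, 2016), C (May 7, 2016), B (Oct 11, 2016).
E is senior to C before the subordination, so the two trade places.

A, C, F, D, E, B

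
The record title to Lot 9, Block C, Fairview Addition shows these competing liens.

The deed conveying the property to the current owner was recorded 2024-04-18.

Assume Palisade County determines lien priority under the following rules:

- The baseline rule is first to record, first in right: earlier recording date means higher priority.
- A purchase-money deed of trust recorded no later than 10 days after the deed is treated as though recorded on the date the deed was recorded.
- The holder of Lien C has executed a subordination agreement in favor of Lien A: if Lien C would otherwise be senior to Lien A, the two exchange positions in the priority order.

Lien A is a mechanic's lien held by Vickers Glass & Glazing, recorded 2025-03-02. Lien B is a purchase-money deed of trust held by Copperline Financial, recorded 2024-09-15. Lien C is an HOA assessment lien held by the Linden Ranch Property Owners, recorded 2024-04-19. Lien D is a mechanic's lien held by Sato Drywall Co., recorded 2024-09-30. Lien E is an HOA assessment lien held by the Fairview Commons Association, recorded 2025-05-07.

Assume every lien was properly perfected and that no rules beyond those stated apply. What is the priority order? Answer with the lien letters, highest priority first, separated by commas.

A, B, D, C, E

Adjusting effective dates: B was recorded 150 days after the deed — beyond 10 days — so no relation-back applies.
Sorted by effective date: C (2024-04-19), B (2024-09-15), D (2024-09-30), A (2025-03-02), E (2025-05-07).
Because C would otherwise rank above A, the subordination swaps them.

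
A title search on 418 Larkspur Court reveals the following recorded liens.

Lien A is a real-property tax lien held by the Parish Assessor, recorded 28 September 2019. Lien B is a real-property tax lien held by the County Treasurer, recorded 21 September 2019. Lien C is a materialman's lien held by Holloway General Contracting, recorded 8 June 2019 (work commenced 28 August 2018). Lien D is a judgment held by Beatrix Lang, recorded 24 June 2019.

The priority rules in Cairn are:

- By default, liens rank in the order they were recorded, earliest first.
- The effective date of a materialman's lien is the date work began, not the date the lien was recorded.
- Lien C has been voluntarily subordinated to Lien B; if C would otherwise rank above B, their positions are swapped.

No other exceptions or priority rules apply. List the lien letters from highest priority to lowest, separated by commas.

First, effective dates: C is treated as recorded 28 August 2018, the work-commencement date.
By effective date: C (28 August 2018), D (24 June 2019), B (21 September 2019), A (28 September 2019).
The subordination applies — C was senior to B — so C and B swap.

B, D, C, A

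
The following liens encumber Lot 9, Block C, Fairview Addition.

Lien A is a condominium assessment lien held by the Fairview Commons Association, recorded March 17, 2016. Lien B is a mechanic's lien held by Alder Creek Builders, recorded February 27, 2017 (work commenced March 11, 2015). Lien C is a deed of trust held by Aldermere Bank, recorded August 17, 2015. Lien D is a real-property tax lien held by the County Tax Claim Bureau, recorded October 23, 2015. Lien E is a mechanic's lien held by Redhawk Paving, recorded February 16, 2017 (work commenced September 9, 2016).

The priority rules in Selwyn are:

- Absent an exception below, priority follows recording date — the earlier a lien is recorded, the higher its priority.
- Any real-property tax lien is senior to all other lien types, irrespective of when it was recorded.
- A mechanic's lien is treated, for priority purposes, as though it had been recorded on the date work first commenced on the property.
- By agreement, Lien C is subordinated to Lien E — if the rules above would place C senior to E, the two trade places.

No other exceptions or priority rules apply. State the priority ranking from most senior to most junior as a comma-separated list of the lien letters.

D, B, E, A, C

Effective dates: B relates back to March 11, 2015 (work commenced); E's effective date is September 9, 2016, when work began.
As a real-property tax lien, D is senior to every other lien.
The other liens, earliest effective date first: B (March 11, 2015), C (August 17, 2015), A (March 17, 2016), E (September 9, 2016).
Because C would otherwise rank above E, the subordination swaps them.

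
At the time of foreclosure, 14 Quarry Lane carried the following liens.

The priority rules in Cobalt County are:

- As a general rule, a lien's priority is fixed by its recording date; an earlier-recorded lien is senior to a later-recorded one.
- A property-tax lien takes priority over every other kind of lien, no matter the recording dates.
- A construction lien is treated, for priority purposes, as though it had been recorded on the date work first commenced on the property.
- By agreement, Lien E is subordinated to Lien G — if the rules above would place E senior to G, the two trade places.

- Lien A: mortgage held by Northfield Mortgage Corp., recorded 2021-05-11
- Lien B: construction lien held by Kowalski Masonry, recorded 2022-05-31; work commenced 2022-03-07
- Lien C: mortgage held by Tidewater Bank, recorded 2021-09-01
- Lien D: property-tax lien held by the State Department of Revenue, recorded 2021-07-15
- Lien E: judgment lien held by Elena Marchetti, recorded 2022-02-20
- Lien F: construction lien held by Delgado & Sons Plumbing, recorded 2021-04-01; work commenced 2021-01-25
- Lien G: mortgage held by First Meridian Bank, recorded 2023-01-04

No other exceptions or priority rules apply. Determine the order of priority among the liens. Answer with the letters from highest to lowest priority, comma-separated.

D, F, A, C, G, B, E

Effective dates after the stated exceptions: B is treated as recorded 2022-03-07, the work-commencement date; F's effective date is 2021-01-25, when work began.
D is a property-tax lien and takes priority over every other lien.
The other liens, earliest effective date first: F (2021-01-25), A (2021-05-11), C (2021-09-01), E (2022-02-20), B (2022-03-07), G (2023-01-04).
E is senior to G before the subordination, so the two trade places.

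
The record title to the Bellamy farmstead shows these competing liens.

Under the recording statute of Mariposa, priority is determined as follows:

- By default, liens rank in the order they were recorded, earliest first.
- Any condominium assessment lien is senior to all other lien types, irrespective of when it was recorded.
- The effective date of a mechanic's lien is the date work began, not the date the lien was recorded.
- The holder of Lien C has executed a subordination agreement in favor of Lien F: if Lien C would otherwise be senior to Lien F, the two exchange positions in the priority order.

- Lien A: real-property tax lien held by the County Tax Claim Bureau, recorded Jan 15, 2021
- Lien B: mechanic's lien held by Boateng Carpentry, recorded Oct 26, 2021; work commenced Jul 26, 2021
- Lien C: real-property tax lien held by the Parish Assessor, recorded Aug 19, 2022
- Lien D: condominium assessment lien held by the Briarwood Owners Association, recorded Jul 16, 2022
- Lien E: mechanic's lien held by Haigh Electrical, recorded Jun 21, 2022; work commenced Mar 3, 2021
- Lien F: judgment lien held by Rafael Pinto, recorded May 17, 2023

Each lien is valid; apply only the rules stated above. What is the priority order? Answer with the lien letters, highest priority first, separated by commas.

D, A, E, B, F, C

Effective dates: B is treated as recorded Jul 26, 2021, the work-commencement date; E is treated as recorded Mar 3, 2021, the work-commencement date.
As a condominium assessment lien, D is senior to every other lien.
Remaining liens by effective date: A (Jan 15, 2021), E (Mar 3, 2021), B (Jul 26, 2021), C (Aug 19, 2022), F (May 17, 2023).
The subordination applies — C was senior to F — so C and F swap.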